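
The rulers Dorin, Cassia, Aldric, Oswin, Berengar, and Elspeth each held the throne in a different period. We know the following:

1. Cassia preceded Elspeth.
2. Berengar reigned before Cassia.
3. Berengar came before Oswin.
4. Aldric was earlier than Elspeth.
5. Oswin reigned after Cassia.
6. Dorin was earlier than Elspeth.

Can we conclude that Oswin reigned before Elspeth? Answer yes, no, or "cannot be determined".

No chain of stated constraints runs from Oswin to Elspeth, and none runs from Elspeth to Oswin either.
So the relative order of Oswin and Elspeth is not fixed by the given facts.

cannot be determined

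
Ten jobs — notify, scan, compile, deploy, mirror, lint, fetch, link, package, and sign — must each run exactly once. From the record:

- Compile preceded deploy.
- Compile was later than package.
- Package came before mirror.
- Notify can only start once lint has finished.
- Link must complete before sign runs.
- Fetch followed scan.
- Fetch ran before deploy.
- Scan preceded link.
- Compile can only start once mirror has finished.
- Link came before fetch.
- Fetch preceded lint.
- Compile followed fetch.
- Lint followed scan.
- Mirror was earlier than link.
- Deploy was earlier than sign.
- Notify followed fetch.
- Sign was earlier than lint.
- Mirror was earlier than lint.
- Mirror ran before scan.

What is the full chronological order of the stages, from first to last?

The constraints fix every adjacent pair, so only one ordering works:
package → mirror → scan → link → fetch → compile → deploy → sign → lint → notify.

package, mirror, scan, link, fetch, compile, deploy, sign, lint, notify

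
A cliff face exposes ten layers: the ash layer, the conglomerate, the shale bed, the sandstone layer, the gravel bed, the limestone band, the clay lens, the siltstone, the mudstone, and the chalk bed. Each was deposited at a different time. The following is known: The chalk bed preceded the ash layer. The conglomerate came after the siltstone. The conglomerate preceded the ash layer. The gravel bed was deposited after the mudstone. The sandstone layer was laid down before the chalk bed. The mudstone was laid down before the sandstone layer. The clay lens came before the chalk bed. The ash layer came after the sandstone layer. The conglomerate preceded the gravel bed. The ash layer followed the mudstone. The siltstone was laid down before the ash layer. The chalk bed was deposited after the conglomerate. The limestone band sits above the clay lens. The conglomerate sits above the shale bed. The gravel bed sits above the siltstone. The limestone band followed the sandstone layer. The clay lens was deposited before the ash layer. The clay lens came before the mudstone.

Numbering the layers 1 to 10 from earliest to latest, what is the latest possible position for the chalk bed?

9

The chalk bed must come before the ash layer — 1 layer forced after it.
Everything else can be placed before the chalk bed in some valid order, so the chalk bed can sit as late as position 10 − 1 = 9.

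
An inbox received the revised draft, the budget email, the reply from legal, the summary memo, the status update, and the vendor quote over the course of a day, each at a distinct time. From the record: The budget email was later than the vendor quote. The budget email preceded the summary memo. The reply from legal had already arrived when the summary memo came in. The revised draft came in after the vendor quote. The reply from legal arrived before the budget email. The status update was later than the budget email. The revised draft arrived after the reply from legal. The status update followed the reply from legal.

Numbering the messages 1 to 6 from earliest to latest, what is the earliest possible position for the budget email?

3

The reply from legal and the vendor quote must both come before the budget email — 2 forced predecessors.
Nothing else is forced ahead of the budget email, so its earliest slot is position 2 + 1 = 3.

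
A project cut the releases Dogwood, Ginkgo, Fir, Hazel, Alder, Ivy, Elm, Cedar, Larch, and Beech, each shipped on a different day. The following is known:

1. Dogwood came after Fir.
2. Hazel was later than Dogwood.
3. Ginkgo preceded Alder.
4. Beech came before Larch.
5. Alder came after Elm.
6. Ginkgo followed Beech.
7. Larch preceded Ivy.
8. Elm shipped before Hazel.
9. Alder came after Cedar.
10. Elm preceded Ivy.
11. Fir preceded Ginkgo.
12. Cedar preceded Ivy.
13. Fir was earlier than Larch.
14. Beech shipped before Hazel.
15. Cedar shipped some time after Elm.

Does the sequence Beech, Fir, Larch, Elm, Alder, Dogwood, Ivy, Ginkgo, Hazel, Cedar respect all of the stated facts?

The constraints require Cedar before Alder, but in the proposed sequence Alder appears ahead of Cedar. That one violation is enough.

no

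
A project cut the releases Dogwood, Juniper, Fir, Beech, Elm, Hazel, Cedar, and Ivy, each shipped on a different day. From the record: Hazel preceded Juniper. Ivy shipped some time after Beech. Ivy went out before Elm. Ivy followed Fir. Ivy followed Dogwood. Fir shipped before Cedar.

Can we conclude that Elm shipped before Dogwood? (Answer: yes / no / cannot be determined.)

no

Tracing the constraints gives Dogwood → Ivy → Elm, so Dogwood must come before Elm.
That means Elm cannot be before Dogwood.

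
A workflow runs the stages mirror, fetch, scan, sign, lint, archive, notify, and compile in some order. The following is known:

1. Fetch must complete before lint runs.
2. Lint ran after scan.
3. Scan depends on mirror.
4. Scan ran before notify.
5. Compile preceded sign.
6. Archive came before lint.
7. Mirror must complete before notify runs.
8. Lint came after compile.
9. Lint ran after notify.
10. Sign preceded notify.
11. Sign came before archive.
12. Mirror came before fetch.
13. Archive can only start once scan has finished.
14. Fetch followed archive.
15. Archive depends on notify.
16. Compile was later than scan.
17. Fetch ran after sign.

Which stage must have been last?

Every other stage has a chain of constraints placing it before lint, so lint is last.

lint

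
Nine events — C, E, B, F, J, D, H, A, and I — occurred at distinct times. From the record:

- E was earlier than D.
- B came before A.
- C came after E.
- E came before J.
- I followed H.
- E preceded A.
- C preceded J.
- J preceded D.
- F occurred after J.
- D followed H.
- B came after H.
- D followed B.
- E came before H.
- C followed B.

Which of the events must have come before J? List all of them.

B, C, E, H

Directly stated before J: C and E.
B reaches J via B → C → J.
H reaches J via H → B → C → J.
No chain forces D (or any of the others) ahead of J.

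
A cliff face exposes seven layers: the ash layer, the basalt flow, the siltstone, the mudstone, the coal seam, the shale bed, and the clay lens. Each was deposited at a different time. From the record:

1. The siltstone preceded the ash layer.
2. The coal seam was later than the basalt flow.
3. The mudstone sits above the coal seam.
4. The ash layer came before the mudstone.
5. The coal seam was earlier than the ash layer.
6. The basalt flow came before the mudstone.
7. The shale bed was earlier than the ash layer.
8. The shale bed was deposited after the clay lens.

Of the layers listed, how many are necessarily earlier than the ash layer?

5

Directly stated before the ash layer: the coal seam, the shale bed, and the siltstone.
The basalt flow reaches the ash layer via the basalt flow → the coal seam → the ash layer.
The clay lens reaches the ash layer via the clay lens → the shale bed → the ash layer.
No chain forces the mudstone ahead of the ash layer.
That's the basalt flow, the clay lens, the coal seam, the shale bed, and the siltstone — 5 in all.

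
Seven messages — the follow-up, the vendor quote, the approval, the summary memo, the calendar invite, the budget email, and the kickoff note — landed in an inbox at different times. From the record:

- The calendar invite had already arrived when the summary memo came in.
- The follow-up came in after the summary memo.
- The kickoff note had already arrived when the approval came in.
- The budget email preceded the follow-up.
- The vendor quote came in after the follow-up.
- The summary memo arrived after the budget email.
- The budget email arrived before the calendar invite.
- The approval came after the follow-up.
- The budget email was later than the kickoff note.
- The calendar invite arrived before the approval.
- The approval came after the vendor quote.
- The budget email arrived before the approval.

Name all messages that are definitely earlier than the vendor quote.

the budget email, the calendar invite, the follow-up, the kickoff note, the summary memo

Directly stated before the vendor quote: the follow-up.
The budget email reaches the vendor quote via the budget email → the follow-up → the vendor quote.
The calendar invite reaches the vendor quote via the calendar invite → the summary memo → the follow-up → the vendor quote.
The kickoff note reaches the vendor quote via the kickoff note → the budget email → the follow-up → the vendor quote.
Likewise the summary memo reaches the vendor quote by chaining the stated constraints.
No chain forces the approval ahead of the vendor quote.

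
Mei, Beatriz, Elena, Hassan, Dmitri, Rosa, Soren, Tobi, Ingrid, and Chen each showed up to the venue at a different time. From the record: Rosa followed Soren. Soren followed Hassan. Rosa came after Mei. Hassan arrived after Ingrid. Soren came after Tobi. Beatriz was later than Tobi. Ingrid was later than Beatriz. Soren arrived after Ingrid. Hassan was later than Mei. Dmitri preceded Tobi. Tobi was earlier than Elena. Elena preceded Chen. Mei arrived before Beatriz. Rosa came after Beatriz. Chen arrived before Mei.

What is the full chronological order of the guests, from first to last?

The constraints fix every adjacent pair, so only one ordering works:
Dmitri → Tobi → Elena → Chen → Mei → Beatriz → Ingrid → Hassan → Soren → Rosa.

Dmitri, Tobi, Elena, Chen, Mei, Beatriz, Ingrid, Hassan, Soren, Rosa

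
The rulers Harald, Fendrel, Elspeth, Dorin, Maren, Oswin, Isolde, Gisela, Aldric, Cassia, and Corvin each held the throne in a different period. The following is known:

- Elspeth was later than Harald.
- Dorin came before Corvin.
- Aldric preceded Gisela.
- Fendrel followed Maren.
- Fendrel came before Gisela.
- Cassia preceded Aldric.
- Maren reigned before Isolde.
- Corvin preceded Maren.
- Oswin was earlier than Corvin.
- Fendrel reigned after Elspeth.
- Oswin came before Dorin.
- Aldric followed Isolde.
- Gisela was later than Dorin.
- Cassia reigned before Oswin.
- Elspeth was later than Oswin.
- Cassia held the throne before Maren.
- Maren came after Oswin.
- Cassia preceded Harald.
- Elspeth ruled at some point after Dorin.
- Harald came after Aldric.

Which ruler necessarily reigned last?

Every other ruler has a chain of constraints placing them before Gisela, so Gisela is last.

Gisela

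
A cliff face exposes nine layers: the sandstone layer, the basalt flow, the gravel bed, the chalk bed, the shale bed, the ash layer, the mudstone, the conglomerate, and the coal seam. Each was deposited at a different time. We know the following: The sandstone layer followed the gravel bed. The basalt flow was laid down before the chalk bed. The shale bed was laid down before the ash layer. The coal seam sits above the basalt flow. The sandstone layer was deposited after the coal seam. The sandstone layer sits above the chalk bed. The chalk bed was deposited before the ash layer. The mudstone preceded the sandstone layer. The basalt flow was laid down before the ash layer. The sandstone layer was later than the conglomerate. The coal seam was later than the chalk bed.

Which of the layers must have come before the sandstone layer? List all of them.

Directly stated before the sandstone layer: the chalk bed, the coal seam, the conglomerate, the gravel bed, and the mudstone.
The basalt flow reaches the sandstone layer via the basalt flow → the coal seam → the sandstone layer.

the basalt flow, the chalk bed, the coal seam, the conglomerate, the gravel bed, the mudstone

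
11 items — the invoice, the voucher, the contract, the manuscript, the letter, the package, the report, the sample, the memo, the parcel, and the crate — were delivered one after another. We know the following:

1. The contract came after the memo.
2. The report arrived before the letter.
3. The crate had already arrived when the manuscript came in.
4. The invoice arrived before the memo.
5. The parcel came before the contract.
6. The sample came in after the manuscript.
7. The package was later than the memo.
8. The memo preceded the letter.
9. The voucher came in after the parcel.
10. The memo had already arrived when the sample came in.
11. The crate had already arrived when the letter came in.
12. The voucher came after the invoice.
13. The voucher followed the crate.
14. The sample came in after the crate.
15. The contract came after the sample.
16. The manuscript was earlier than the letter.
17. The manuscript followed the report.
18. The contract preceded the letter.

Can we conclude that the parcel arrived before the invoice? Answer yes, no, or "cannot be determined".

No chain of stated constraints runs from the parcel to the invoice, and none runs from the invoice to the parcel either.
So the relative order of the parcel and the invoice is not fixed by the given facts.

cannot be determined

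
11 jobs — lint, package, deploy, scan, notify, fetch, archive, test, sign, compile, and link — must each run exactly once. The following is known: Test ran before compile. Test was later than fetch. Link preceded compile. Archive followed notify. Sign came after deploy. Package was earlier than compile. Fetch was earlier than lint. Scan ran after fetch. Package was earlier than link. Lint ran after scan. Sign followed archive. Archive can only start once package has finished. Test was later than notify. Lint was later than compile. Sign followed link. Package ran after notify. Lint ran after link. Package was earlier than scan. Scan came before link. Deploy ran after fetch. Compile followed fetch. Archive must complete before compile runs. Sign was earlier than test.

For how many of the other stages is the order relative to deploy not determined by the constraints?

5

Forced before deploy: fetch; forced after deploy: compile, lint, sign, and test.
That leaves archive, link, notify, package, and scan with no forced order relative to deploy — 5.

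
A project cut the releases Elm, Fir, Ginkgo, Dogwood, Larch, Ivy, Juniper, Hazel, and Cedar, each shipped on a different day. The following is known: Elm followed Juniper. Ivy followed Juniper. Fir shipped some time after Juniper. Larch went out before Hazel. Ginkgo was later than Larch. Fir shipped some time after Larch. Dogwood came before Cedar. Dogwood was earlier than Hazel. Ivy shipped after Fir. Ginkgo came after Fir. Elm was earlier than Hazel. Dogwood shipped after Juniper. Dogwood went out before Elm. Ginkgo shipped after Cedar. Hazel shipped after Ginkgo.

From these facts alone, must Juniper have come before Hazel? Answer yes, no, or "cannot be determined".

yes

Chain the constraints: Juniper → Elm → Hazel. Each link is directly stated, so Juniper comes before Hazel.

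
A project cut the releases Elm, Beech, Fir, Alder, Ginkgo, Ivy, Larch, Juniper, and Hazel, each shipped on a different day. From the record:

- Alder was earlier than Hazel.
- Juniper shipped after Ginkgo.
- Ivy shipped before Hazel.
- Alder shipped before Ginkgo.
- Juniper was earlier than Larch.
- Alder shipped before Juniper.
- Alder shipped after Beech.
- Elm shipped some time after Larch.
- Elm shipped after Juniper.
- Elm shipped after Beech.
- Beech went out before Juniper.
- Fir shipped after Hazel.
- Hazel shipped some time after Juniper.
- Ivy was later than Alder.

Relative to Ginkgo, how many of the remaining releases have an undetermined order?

Forced before Ginkgo: Alder and Beech; forced after Ginkgo: Elm, Fir, Hazel, Juniper, and Larch.
That leaves Ivy with no forced order relative to Ginkgo — 1.

1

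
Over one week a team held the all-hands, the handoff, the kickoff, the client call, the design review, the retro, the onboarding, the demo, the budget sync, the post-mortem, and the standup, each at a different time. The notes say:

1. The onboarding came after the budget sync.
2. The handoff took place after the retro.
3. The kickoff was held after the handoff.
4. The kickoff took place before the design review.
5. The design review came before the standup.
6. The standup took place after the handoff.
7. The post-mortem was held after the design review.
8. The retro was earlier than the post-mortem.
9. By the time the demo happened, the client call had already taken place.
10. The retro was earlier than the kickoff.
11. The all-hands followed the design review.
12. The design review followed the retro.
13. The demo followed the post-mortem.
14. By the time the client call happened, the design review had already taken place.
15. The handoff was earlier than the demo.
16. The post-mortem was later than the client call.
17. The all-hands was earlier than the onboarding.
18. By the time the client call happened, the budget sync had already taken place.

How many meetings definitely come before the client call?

Directly stated before the client call: the budget sync and the design review.
The handoff reaches the client call via the handoff → the kickoff → the design review → the client call.
The kickoff reaches the client call via the kickoff → the design review → the client call.
The retro reaches the client call via the retro → the design review → the client call.
That's the budget sync, the design review, the handoff, the kickoff, and the retro — 5 in all.

5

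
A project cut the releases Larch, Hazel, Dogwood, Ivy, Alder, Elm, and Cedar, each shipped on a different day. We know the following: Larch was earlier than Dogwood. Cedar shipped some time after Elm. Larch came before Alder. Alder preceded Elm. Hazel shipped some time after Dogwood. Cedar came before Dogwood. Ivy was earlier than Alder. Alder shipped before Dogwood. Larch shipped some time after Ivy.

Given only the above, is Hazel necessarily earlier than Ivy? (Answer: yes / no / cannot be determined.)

Tracing the constraints gives Ivy → Alder → Dogwood → Hazel, so Ivy must come before Hazel.
That means Hazel cannot be before Ivy.

no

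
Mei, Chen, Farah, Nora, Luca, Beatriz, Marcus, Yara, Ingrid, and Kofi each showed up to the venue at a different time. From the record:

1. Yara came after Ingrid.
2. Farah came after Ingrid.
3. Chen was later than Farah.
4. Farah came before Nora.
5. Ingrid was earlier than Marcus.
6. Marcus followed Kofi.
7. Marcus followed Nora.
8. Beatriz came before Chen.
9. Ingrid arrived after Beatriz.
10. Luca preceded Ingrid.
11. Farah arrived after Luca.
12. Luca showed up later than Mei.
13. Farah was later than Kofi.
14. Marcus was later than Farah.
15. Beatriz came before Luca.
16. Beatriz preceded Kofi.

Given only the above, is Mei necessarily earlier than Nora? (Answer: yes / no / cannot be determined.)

yes

Chain the constraints: Mei → Luca → Farah → Nora. Each link is directly stated, so Mei comes before Nora.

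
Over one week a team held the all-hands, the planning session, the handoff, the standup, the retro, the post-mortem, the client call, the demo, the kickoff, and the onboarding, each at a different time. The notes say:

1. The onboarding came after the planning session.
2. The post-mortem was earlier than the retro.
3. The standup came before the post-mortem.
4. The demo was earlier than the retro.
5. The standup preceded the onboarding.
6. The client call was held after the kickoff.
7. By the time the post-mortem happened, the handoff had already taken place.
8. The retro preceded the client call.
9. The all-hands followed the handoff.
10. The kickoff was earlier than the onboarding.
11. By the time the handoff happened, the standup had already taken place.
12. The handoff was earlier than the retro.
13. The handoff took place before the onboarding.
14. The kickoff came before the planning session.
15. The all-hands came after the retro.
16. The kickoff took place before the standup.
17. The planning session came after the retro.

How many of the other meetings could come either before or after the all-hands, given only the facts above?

Forced before the all-hands: the demo, the handoff, the kickoff, the post-mortem, the retro, and the standup.
That leaves the client call, the onboarding, and the planning session with no forced order relative to the all-hands — 3.

3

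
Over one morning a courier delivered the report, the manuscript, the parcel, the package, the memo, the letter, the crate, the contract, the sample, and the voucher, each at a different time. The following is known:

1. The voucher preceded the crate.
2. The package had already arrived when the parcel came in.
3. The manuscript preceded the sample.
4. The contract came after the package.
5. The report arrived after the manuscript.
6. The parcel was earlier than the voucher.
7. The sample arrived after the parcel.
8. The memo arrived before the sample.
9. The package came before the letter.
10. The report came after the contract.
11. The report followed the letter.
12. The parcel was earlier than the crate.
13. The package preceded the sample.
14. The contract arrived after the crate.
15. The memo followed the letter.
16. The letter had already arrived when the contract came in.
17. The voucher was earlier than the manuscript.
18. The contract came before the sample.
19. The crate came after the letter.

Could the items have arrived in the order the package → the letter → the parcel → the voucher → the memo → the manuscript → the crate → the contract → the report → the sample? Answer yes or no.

Check each stated constraint against the proposed order — e.g. the parcel is ahead of the sample; the package is ahead of the sample. Every pair is in the required order; nothing is violated.

yes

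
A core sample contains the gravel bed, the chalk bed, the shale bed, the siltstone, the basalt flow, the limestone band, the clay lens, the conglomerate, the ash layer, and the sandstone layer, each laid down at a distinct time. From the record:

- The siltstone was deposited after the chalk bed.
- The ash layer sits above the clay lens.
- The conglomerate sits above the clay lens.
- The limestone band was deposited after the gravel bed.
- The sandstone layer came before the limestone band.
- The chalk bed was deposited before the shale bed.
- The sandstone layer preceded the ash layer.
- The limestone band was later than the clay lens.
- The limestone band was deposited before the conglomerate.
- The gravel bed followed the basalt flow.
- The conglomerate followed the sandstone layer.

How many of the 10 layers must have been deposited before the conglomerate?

Directly stated before the conglomerate: the clay lens, the limestone band, and the sandstone layer.
The basalt flow reaches the conglomerate via the basalt flow → the gravel bed → the limestone band → the conglomerate.
The gravel bed reaches the conglomerate via the gravel bed → the limestone band → the conglomerate.
No chain forces the ash layer (or any of the others) ahead of the conglomerate.
That's the basalt flow, the clay lens, the gravel bed, the limestone band, and the sandstone layer — 5 in all.

5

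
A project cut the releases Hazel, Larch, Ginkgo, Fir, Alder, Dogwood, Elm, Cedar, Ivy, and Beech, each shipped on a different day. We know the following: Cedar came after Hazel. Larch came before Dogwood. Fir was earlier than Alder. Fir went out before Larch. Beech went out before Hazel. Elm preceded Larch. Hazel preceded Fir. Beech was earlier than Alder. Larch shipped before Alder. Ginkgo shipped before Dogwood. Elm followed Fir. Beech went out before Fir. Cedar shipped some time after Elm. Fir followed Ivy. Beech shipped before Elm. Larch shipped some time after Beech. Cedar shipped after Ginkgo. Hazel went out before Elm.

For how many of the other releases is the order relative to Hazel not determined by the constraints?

2

Forced before Hazel: Beech; forced after Hazel: Alder, Cedar, Dogwood, Elm, Fir, and Larch.
That leaves Ginkgo and Ivy with no forced order relative to Hazel — 2.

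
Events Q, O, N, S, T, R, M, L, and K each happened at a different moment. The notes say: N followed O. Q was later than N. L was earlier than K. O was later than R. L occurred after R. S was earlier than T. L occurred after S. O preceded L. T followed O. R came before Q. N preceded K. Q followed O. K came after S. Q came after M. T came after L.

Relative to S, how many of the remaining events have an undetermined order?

5

Forced after S: K, L, and T.
That leaves M, N, O, Q, and R with no forced order relative to S — 5.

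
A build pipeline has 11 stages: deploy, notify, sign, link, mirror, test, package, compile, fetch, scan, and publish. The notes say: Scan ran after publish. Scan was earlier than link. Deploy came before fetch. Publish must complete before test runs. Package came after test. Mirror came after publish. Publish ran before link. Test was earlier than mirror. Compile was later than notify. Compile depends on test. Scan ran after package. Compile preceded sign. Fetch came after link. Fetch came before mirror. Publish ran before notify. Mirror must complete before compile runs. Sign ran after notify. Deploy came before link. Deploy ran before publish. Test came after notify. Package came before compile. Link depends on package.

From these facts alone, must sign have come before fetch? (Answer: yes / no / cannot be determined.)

no

Tracing the constraints gives fetch → mirror → compile → sign, so fetch must come before sign.
That means sign cannot be before fetch.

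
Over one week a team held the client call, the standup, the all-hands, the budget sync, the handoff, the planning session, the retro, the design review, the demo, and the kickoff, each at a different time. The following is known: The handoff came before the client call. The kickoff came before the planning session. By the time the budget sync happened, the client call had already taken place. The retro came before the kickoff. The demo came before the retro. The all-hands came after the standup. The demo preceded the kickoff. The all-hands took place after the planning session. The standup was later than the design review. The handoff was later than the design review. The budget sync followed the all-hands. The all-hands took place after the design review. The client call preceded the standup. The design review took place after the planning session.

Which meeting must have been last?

Every other meeting has a chain of constraints placing it before the budget sync, so the budget sync is last.

the budget sync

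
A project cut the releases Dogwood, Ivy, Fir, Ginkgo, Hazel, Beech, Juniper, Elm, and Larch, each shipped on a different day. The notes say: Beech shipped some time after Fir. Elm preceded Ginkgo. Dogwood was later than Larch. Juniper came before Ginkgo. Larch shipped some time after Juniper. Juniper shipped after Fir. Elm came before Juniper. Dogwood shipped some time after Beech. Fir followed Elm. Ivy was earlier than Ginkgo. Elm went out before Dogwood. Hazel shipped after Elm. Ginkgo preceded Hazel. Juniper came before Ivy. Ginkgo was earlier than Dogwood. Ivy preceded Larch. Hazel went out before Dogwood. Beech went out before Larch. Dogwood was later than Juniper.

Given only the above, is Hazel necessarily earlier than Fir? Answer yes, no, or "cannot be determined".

no

Tracing the constraints gives Fir → Juniper → Ginkgo → Hazel, so Fir must come before Hazel.
That means Hazel cannot be before Fir.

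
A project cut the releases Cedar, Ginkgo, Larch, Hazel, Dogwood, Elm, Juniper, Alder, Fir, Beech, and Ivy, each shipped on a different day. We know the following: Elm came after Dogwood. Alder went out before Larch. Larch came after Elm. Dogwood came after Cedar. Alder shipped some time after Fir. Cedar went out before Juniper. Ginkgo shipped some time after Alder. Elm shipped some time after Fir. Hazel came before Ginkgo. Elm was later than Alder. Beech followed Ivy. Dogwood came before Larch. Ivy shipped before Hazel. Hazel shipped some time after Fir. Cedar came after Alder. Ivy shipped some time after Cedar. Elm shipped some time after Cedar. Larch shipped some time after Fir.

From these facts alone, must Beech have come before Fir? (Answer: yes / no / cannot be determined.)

Tracing the constraints gives Fir → Alder → Cedar → Ivy → Beech, so Fir must come before Beech.
That means Beech cannot be before Fir.

no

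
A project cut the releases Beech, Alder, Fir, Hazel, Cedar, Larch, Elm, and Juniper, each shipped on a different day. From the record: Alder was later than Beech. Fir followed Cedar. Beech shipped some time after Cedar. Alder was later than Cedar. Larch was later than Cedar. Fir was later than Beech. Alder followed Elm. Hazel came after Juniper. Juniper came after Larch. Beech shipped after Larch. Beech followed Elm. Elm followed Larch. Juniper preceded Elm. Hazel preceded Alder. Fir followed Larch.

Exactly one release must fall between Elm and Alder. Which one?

Tracing the constraints gives Elm → Beech → Alder, so Beech sits after Elm and before Alder.
No other release is forced both after Elm and before Alder.

Beech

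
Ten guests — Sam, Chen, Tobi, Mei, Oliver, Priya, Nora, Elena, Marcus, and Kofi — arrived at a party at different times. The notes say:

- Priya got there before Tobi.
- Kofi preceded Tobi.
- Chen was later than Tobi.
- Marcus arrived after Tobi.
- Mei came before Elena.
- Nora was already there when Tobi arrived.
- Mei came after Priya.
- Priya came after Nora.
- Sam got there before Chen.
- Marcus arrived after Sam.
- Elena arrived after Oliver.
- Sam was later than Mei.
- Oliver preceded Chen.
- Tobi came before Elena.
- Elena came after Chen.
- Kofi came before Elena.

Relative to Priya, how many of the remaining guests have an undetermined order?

Forced before Priya: Nora; forced after Priya: Chen, Elena, Marcus, Mei, Sam, and Tobi.
That leaves Kofi and Oliver with no forced order relative to Priya — 2.

2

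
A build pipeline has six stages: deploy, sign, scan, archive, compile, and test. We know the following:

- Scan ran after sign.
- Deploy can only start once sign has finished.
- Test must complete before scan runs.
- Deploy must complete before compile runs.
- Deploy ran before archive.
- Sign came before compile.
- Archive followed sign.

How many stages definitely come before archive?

Directly stated before archive: deploy and sign.
No chain forces test (or any of the others) ahead of archive.
That's deploy and sign — 2 in all.

2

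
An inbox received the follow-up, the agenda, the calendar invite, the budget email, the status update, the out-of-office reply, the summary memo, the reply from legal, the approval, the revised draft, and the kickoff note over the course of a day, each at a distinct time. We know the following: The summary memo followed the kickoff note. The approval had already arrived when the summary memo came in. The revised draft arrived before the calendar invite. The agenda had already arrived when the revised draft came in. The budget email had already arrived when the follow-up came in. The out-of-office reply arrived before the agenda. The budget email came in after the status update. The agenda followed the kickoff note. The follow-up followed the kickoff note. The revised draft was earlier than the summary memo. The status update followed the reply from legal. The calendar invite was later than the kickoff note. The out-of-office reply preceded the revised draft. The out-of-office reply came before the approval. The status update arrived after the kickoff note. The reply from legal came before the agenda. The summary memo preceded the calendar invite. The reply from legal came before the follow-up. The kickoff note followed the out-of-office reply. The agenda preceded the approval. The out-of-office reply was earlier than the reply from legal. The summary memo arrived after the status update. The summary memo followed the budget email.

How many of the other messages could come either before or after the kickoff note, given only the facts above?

Forced before the kickoff note: the out-of-office reply; forced after the kickoff note: the agenda, the approval, the budget email, the calendar invite, the follow-up, the revised draft, the status update, and the summary memo.
That leaves the reply from legal with no forced order relative to the kickoff note — 1.

1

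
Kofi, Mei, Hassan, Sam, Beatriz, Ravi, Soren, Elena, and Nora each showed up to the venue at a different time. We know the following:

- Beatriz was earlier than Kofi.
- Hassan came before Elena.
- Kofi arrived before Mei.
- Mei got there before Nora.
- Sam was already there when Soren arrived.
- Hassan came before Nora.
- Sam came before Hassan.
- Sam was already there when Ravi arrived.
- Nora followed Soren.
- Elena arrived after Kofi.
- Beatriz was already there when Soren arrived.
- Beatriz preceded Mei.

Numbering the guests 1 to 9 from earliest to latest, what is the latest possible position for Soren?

Soren must come before Nora — 1 guest forced after them.
Everything else can be placed before Soren in some valid order, so Soren can sit as late as position 9 − 1 = 8.

8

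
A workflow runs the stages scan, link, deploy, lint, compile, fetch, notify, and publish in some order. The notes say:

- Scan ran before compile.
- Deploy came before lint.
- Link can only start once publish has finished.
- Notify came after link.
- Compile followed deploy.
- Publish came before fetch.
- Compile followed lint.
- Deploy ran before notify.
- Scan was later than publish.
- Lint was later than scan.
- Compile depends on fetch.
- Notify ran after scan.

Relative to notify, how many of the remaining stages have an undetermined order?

3

Forced before notify: deploy, link, publish, and scan.
That leaves compile, fetch, and lint with no forced order relative to notify — 3.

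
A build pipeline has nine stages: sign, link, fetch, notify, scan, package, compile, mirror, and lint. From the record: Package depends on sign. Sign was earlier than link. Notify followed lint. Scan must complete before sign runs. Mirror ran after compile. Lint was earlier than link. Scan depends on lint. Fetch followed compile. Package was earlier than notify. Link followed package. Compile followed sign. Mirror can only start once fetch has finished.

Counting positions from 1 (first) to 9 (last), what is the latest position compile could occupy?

Compile must come before fetch and mirror — 2 stages forced after it.
Everything else can be placed before compile in some valid order, so compile can sit as late as position 9 − 2 = 7.

7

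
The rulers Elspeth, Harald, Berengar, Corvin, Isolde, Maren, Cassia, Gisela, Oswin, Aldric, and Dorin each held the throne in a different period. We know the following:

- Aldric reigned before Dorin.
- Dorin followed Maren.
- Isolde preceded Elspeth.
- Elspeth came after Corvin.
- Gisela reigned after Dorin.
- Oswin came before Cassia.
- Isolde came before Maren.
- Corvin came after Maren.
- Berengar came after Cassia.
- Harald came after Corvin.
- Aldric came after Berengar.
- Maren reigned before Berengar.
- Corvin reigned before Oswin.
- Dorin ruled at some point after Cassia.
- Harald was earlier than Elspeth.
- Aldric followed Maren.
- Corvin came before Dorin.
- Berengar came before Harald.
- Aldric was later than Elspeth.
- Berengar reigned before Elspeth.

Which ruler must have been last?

Every other ruler has a chain of constraints placing them before Gisela, so Gisela is last.

Gisela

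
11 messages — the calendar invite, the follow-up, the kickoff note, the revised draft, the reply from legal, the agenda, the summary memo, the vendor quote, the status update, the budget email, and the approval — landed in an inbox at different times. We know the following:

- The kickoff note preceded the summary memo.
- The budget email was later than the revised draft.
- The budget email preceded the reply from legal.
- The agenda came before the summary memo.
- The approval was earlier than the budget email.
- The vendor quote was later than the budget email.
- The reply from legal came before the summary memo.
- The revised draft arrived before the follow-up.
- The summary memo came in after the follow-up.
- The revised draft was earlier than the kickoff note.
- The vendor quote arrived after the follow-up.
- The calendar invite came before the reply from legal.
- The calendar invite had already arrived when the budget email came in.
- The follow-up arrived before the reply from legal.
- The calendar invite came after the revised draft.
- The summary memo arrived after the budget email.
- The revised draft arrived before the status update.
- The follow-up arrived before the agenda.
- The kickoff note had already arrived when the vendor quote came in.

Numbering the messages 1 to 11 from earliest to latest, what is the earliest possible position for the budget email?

The approval, the calendar invite, and the revised draft must all come before the budget email — 3 forced predecessors.
Nothing else is forced ahead of the budget email, so its earliest slot is position 3 + 1 = 4.

4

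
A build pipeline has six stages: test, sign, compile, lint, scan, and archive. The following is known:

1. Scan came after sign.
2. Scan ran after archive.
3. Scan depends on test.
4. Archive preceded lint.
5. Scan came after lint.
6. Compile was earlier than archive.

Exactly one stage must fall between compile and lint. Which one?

archive

Tracing the constraints gives compile → archive → lint, so archive sits after compile and before lint.
No other stage is forced both after compile and before lint.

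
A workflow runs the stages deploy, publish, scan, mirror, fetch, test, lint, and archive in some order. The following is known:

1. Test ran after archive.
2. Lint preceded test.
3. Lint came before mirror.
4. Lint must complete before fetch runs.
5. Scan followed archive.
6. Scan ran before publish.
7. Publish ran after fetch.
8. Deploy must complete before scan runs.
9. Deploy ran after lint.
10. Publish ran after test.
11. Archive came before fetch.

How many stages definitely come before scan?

3

Directly stated before scan: archive and deploy.
Lint reaches scan via lint → deploy → scan.
No chain forces fetch (or any of the others) ahead of scan.
That's archive, deploy, and lint — 3 in all.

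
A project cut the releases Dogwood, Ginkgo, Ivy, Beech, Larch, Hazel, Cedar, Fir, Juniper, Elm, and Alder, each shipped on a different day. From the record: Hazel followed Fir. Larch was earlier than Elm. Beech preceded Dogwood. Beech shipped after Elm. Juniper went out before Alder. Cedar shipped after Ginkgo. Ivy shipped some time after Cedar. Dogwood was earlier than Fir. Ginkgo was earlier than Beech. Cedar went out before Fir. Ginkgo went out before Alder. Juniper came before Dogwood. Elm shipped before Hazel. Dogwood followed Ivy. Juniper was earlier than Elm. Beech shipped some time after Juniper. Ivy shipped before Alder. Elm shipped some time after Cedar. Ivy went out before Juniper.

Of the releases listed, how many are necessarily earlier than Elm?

Directly stated before Elm: Cedar, Juniper, and Larch.
Ginkgo reaches Elm via Ginkgo → Cedar → Elm.
Ivy reaches Elm via Ivy → Juniper → Elm.
No chain forces Alder (or any of the others) ahead of Elm.
That's Cedar, Ginkgo, Ivy, Juniper, and Larch — 5 in all.

5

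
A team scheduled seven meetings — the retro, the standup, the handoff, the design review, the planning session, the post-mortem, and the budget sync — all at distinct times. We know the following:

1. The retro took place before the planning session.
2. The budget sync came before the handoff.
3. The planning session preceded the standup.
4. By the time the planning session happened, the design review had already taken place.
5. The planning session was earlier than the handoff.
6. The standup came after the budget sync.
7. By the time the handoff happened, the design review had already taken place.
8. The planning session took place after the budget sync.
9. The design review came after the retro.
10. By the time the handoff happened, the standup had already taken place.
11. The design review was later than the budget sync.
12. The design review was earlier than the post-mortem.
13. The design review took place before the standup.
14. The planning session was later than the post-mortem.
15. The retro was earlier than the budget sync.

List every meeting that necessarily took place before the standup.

Directly stated before the standup: the budget sync, the design review, and the planning session.
The post-mortem reaches the standup via the post-mortem → the planning session → the standup.
The retro reaches the standup via the retro → the budget sync → the standup.
No chain forces the handoff ahead of the standup.

the budget sync, the design review, the planning session, the post-mortem, the retro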